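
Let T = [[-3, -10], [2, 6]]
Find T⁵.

[[-123, -310], [62, 156]]

tr T = 3 and det T = 2, so the characteristic polynomial is λ² − (3)λ + (2) with roots 1 and 2.
Eigenvectors give P = [[5, -2], [-2, 1]] with P⁻¹ = [[1, 2], [2, 5]], and T = P·diag(1, 2)·P⁻¹.
Then T⁵ = P·diag(1, 32)·P⁻¹ = [[5, -64], [-2, 32]] · [[1, 2], [2, 5]] = [[-123, -310], [62, 156]].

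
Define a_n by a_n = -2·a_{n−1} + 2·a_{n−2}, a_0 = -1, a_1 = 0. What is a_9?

With companion matrix A = [[-2, 2], [1, 0]], [a_n, a_{n−1}]ᵀ = A·[a_{n−1}, a_{n−2}]ᵀ, so [a_9, a_8]ᵀ = A⁸·[a_1, a_0]ᵀ.
A⁸ = [[2448, -1792], [-896, 656]], giving [a_9, a_8]ᵀ = [[1792], [-656]].

1792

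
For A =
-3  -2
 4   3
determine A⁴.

A² = I (check: tr A = 0 and det A = -1), so A⁴ = I since 4 is even.

[[1, 0], [0, 1]]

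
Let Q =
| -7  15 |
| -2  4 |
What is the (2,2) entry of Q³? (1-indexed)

34

tr Q = -3 and det Q = 2, so the characteristic polynomial is λ² − (-3)λ + (2) with roots -2 and -1.
Eigenvectors give P = [[3, -5], [1, -2]] with P⁻¹ = [[2, -5], [1, -3]], and Q = P·diag(-2, -1)·P⁻¹.
Then Q³ = P·diag(-8, -1)·P⁻¹ = [[-24, 5], [-8, 2]] · [[2, -5], [1, -3]] = [[-43, 105], [-14, 34]].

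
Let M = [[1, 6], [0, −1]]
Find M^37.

[[1, 6], [0, −1]]

M² = I (check: tr M = 0 and det M = −1), so M^37 = M since 37 is odd.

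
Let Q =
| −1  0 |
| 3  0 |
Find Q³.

Q² = [[1, 0], [−3, 0]]
Q³ = [[−1, 0], [3, 0]]

[[−1, 0], [3, 0]]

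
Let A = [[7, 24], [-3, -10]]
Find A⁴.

[[-119, -360], [45, 136]]

tr A = -3 and det A = 2, so the characteristic polynomial is λ² − (-3)λ + (2) with roots -2 and -1.
Eigenvectors give P = [[-8, -3], [3, 1]] with P⁻¹ = [[1, 3], [-3, -8]], and A = P·diag(-2, -1)·P⁻¹.
Then A⁴ = P·diag(16, 1)·P⁻¹ = [[-128, -3], [48, 1]] · [[1, 3], [-3, -8]] = [[-119, -360], [45, 136]].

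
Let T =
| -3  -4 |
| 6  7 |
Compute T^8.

tr T = 4 and det T = 3, so the characteristic polynomial is λ² − (4)λ + (3) with roots 1 and 3.
Eigenvectors give P = [[1, -2], [-1, 3]] with P⁻¹ = [[3, 2], [1, 1]], and T = P·diag(1, 3)·P⁻¹.
Then T^8 = P·diag(1, 6561)·P⁻¹ = [[1, -13122], [-1, 19683]] · [[3, 2], [1, 1]] = [[-13119, -13120], [19680, 19681]].

[[-13119, -13120], [19680, 19681]]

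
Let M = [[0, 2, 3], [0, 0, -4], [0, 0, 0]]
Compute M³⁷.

[[0, 0, 0], [0, 0, 0], [0, 0, 0]]

M is strictly triangular, hence nilpotent: M³ = 0, so M³⁷ = 0.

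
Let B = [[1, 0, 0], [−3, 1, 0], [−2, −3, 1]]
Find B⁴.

B = I + N where N = [[0, 0, 0], [−3, 0, 0], [−2, −3, 0]] is strictly lower-triangular, so N³ = 0.
(I + N)⁴ = I + 4·N + 6·N² = [[1, 0, 0], [−12, 1, 0], [46, −12, 1]].

[[1, 0, 0], [−12, 1, 0], [46, −12, 1]]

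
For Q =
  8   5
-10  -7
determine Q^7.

[[4502, 2315], [-4630, -2443]]

tr Q = 1 and det Q = -6, so the characteristic polynomial is λ² − (1)λ + (-6) with roots 3 and -2.
Eigenvectors give P = [[-1, 1], [1, -2]] with P⁻¹ = [[-2, -1], [-1, -1]], and Q = P·diag(3, -2)·P⁻¹.
Then Q^7 = P·diag(2187, -128)·P⁻¹ = [[-2187, -128], [2187, 256]] · [[-2, -1], [-1, -1]] = [[4502, 2315], [-4630, -2443]].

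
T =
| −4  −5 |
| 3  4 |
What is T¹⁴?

T² = I (check: tr T = 0 and det T = −1), so T¹⁴ = I since 14 is even.

[[1, 0], [0, 1]]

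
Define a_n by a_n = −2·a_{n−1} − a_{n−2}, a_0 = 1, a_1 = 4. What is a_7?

34

With companion matrix B = [[−2, −1], [1, 0]], [a_n, a_{n−1}]ᵀ = B·[a_{n−1}, a_{n−2}]ᵀ, so [a_7, a_6]ᵀ = B⁶·[a_1, a_0]ᵀ.
B⁶ = [[7, 6], [−6, −5]], giving [a_7, a_6]ᵀ = [[34], [−29]].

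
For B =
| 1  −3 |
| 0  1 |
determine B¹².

[[1, −36], [0, 1]]

B = I + N where N = [[0, −3], [0, 0]] is strictly upper-triangular, so N² = 0.
(I + N)¹² = I + 12·N = [[1, −36], [0, 1]].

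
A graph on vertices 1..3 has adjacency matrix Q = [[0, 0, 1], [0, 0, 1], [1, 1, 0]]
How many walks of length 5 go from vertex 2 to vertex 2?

The number of length-5 walks from vertex 2 to vertex 2 is entry (2,2) of Q⁵, where Q is the adjacency matrix.
Q² = [[1, 1, 0], [1, 1, 0], [0, 0, 2]]
Q³ = [[0, 0, 2], [0, 0, 2], [2, 2, 0]]
Q⁴ = [[2, 2, 0], [2, 2, 0], [0, 0, 4]]
Q⁵ = [[0, 0, 4], [0, 0, 4], [4, 4, 0]]

0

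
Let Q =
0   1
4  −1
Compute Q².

[[4, −1], [−4, 5]]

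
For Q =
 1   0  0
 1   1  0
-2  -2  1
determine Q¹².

Q = I + N where N = [[0, 0, 0], [1, 0, 0], [-2, -2, 0]] is strictly lower-triangular, so N³ = 0.
(I + N)¹² = I + 12·N + 66·N² = [[1, 0, 0], [12, 1, 0], [-156, -24, 1]].

[[1, 0, 0], [12, 1, 0], [-156, -24, 1]]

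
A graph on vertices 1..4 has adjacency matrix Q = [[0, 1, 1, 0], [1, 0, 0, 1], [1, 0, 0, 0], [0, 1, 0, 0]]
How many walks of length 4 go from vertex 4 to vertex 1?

The number of length-4 walks from vertex 4 to vertex 1 is entry (4,1) of Q⁴, where Q is the adjacency matrix.
Q² = [[2, 0, 0, 1], [0, 2, 1, 0], [0, 1, 1, 0], [1, 0, 0, 1]]
Q³ = [[0, 3, 2, 0], [3, 0, 0, 2], [2, 0, 0, 1], [0, 2, 1, 0]]
Q⁴ = [[5, 0, 0, 3], [0, 5, 3, 0], [0, 3, 2, 0], [3, 0, 0, 2]]

3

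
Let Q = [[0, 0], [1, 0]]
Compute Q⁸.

[[0, 0], [0, 0]]

Q is strictly triangular, hence nilpotent: Q² = 0, so Q⁸ = 0.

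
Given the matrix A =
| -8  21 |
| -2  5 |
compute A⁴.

tr A = -3 and det A = 2, so the characteristic polynomial is λ² − (-3)λ + (2) with roots -2 and -1.
Eigenvectors give P = [[7, -3], [2, -1]] with P⁻¹ = [[1, -3], [2, -7]], and A = P·diag(-2, -1)·P⁻¹.
Then A⁴ = P·diag(16, 1)·P⁻¹ = [[112, -3], [32, -1]] · [[1, -3], [2, -7]] = [[106, -315], [30, -89]].

[[106, -315], [30, -89]]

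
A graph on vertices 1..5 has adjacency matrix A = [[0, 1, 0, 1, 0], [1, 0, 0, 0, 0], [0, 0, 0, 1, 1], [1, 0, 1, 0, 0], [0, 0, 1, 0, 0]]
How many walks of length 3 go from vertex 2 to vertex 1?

2

The number of length-3 walks from vertex 2 to vertex 1 is entry (2,1) of A^3, where A is the adjacency matrix.
A^2 = [[2, 0, 1, 0, 0], [0, 1, 0, 1, 0], [1, 0, 2, 0, 0], [0, 1, 0, 2, 1], [0, 0, 0, 1, 1]]
A^3 = [[0, 2, 0, 3, 1], [2, 0, 1, 0, 0], [0, 1, 0, 3, 2], [3, 0, 3, 0, 0], [1, 0, 2, 0, 0]]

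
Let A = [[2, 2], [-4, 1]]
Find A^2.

[[-4, 6], [-12, -7]]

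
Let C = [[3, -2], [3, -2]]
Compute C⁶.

[[3, -2], [3, -2]]

C² = C (a projection; rank 1, trace 1), so C⁶ = C.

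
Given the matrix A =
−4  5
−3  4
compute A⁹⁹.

A² = I (check: tr A = 0 and det A = −1), so A⁹⁹ = A since 99 is odd.

[[−4, 5], [−3, 4]]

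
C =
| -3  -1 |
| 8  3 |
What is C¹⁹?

C² = I (check: tr C = 0 and det C = -1), so C¹⁹ = C since 19 is odd.

[[-3, -1], [8, 3]]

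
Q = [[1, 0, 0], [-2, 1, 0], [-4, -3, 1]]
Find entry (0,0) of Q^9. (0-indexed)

Q = I + N where N = [[0, 0, 0], [-2, 0, 0], [-4, -3, 0]] is strictly lower-triangular, so N^3 = 0.
(I + N)^9 = I + 9·N + 36·N^2 = [[1, 0, 0], [-18, 1, 0], [180, -27, 1]].

1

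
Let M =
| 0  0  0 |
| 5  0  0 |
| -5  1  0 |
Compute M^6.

[[0, 0, 0], [0, 0, 0], [0, 0, 0]]

M is strictly triangular, hence nilpotent: M^3 = 0, so M^6 = 0.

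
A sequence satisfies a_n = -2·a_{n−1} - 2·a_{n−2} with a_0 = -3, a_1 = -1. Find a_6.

With companion matrix T = [[-2, -2], [1, 0]], [a_n, a_{n−1}]ᵀ = T·[a_{n−1}, a_{n−2}]ᵀ, so [a_6, a_5]ᵀ = T⁵·[a_1, a_0]ᵀ.
T⁵ = [[8, 8], [-4, 0]], giving [a_6, a_5]ᵀ = [[-32], [4]].

-32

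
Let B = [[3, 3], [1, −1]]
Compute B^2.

[[12, 6], [2, 4]]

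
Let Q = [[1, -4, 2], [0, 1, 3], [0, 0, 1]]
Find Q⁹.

Q = I + N where N = [[0, -4, 2], [0, 0, 3], [0, 0, 0]] is strictly upper-triangular, so N³ = 0.
(I + N)⁹ = I + 9·N + 36·N² = [[1, -36, -414], [0, 1, 27], [0, 0, 1]].

[[1, -36, -414], [0, 1, 27], [0, 0, 1]]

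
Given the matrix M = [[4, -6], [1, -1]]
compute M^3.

[[22, -42], [7, -13]]

tr M = 3 and det M = 2, so the characteristic polynomial is λ² − (3)λ + (2) with roots 2 and 1.
Eigenvectors give P = [[3, 2], [1, 1]] with P⁻¹ = [[1, -2], [-1, 3]], and M = P·diag(2, 1)·P⁻¹.
Then M^3 = P·diag(8, 1)·P⁻¹ = [[24, 2], [8, 1]] · [[1, -2], [-1, 3]] = [[22, -42], [7, -13]].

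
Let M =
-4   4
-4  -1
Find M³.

M² = [[0, -20], [20, -15]]
M³ = [[80, 20], [-20, 95]]

[[80, 20], [-20, 95]]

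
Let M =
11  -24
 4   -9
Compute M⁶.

[[2185, -4368], [728, -1455]]

tr M = 2 and det M = -3, so the characteristic polynomial is λ² − (2)λ + (-3) with roots 3 and -1.
Eigenvectors give P = [[3, -2], [1, -1]] with P⁻¹ = [[1, -2], [1, -3]], and M = P·diag(3, -1)·P⁻¹.
Then M⁶ = P·diag(729, 1)·P⁻¹ = [[2187, -2], [729, -1]] · [[1, -2], [1, -3]] = [[2185, -4368], [728, -1455]].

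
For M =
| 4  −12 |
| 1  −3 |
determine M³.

M² = M (a projection; rank 1, trace 1), so M³ = M.

[[4, −12], [1, −3]]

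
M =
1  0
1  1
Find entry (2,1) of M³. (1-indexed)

3

M = I + N where N = [[0, 0], [1, 0]] is strictly lower-triangular, so N² = 0.
(I + N)³ = I + 3·N = [[1, 0], [3, 1]].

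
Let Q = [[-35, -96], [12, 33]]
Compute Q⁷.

[[-19691, -52512], [6564, 17505]]

tr Q = -2 and det Q = -3, so the characteristic polynomial is λ² − (-2)λ + (-3) with roots 1 and -3.
Eigenvectors give P = [[8, -3], [-3, 1]] with P⁻¹ = [[-1, -3], [-3, -8]], and Q = P·diag(1, -3)·P⁻¹.
Then Q⁷ = P·diag(1, -2187)·P⁻¹ = [[8, 6561], [-3, -2187]] · [[-1, -3], [-3, -8]] = [[-19691, -52512], [6564, 17505]].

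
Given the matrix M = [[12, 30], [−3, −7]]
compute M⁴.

tr M = 5 and det M = 6, so the characteristic polynomial is λ² − (5)λ + (6) with roots 3 and 2.
Eigenvectors give P = [[10, −3], [−3, 1]] with P⁻¹ = [[1, 3], [3, 10]], and M = P·diag(3, 2)·P⁻¹.
Then M⁴ = P·diag(81, 16)·P⁻¹ = [[810, −48], [−243, 16]] · [[1, 3], [3, 10]] = [[666, 1950], [−195, −569]].

[[666, 1950], [−195, −569]]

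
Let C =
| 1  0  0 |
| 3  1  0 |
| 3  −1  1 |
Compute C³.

C = I + N where N = [[0, 0, 0], [3, 0, 0], [3, −1, 0]] is strictly lower-triangular, so N³ = 0.
(I + N)³ = I + 3·N + 3·N² = [[1, 0, 0], [9, 1, 0], [0, −3, 1]].

[[1, 0, 0], [9, 1, 0], [0, −3, 1]]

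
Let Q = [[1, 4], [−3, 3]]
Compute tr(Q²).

−14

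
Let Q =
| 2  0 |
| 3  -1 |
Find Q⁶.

[[64, 0], [63, 1]]

tr Q = 1 and det Q = -2, so the characteristic polynomial is λ² − (1)λ + (-2) with roots 2 and -1.
Eigenvectors give P = [[1, 0], [1, -1]] with P⁻¹ = [[1, 0], [1, -1]], and Q = P·diag(2, -1)·P⁻¹.
Then Q⁶ = P·diag(64, 1)·P⁻¹ = [[64, 0], [64, -1]] · [[1, 0], [1, -1]] = [[64, 0], [63, 1]].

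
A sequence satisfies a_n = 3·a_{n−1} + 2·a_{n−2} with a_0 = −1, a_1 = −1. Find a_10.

−124373

With companion matrix A = [[3, 2], [1, 0]], [a_n, a_{n−1}]ᵀ = A·[a_{n−1}, a_{n−2}]ᵀ, so [a_10, a_9]ᵀ = A⁹·[a_1, a_0]ᵀ.
A⁹ = [[79647, 44726], [22363, 12558]], giving [a_10, a_9]ᵀ = [[−124373], [−34921]].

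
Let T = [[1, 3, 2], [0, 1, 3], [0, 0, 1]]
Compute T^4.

T = I + N where N = [[0, 3, 2], [0, 0, 3], [0, 0, 0]] is strictly upper-triangular, so N^3 = 0.
(I + N)^4 = I + 4·N + 6·N^2 = [[1, 12, 62], [0, 1, 12], [0, 0, 1]].

[[1, 12, 62], [0, 1, 12], [0, 0, 1]]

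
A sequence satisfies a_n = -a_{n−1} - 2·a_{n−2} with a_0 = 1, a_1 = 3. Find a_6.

With companion matrix A = [[-1, -2], [1, 0]], [a_n, a_{n−1}]ᵀ = A·[a_{n−1}, a_{n−2}]ᵀ, so [a_6, a_5]ᵀ = A⁵·[a_1, a_0]ᵀ.
A⁵ = [[-5, 2], [-1, -6]], giving [a_6, a_5]ᵀ = [[-13], [-9]].

-13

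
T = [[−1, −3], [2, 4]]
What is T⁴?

[[−29, −45], [30, 46]]

tr T = 3 and det T = 2, so the characteristic polynomial is λ² − (3)λ + (2) with roots 2 and 1.
Eigenvectors give P = [[1, 3], [−1, −2]] with P⁻¹ = [[−2, −3], [1, 1]], and T = P·diag(2, 1)·P⁻¹.
Then T⁴ = P·diag(16, 1)·P⁻¹ = [[16, 3], [−16, −2]] · [[−2, −3], [1, 1]] = [[−29, −45], [30, 46]].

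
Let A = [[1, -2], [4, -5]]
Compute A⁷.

[[2185, -2186], [4372, -4373]]

tr A = -4 and det A = 3, so the characteristic polynomial is λ² − (-4)λ + (3) with roots -1 and -3.
Eigenvectors give P = [[1, 1], [1, 2]] with P⁻¹ = [[2, -1], [-1, 1]], and A = P·diag(-1, -3)·P⁻¹.
Then A⁷ = P·diag(-1, -2187)·P⁻¹ = [[-1, -2187], [-1, -4374]] · [[2, -1], [-1, 1]] = [[2185, -2186], [4372, -4373]].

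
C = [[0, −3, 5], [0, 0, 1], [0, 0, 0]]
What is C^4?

[[0, 0, 0], [0, 0, 0], [0, 0, 0]]

C is strictly triangular, hence nilpotent: C^3 = 0, so C^4 = 0.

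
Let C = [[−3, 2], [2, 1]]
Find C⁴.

C² = [[13, −4], [−4, 5]]
C³ = [[−47, 22], [22, −3]]
C⁴ = [[185, −72], [−72, 41]]

[[185, −72], [−72, 41]]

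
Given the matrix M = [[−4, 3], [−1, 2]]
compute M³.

[[−46, 27], [−9, 8]]

M² = [[13, −6], [2, 1]]
M³ = [[−46, 27], [−9, 8]]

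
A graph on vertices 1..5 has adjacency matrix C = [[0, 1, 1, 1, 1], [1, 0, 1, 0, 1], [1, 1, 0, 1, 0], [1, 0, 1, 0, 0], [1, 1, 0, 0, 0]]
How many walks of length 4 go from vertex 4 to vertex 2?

14

The number of length-4 walks from vertex 4 to vertex 2 is entry (4,2) of C⁴, where C is the adjacency matrix.
C² = [[4, 2, 2, 1, 1], [2, 3, 1, 2, 1], [2, 1, 3, 1, 2], [1, 2, 1, 2, 1], [1, 1, 2, 1, 2]]
C³ = [[6, 7, 7, 6, 6], [7, 4, 7, 3, 5], [7, 7, 4, 5, 3], [6, 3, 5, 2, 3], [6, 5, 3, 3, 2]]
C⁴ = [[26, 19, 19, 13, 13], [19, 19, 14, 14, 11], [19, 14, 19, 11, 14], [13, 14, 11, 11, 9], [13, 11, 14, 9, 11]]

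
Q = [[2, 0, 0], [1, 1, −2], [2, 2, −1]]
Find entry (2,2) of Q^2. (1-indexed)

−3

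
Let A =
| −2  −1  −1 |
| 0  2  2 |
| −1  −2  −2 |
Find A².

[[5, 2, 2], [−2, 0, 0], [4, 1, 1]]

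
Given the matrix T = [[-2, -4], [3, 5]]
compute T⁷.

[[-380, -508], [381, 509]]

tr T = 3 and det T = 2, so the characteristic polynomial is λ² − (3)λ + (2) with roots 2 and 1.
Eigenvectors give P = [[-1, 4], [1, -3]] with P⁻¹ = [[3, 4], [1, 1]], and T = P·diag(2, 1)·P⁻¹.
Then T⁷ = P·diag(128, 1)·P⁻¹ = [[-128, 4], [128, -3]] · [[3, 4], [1, 1]] = [[-380, -508], [381, 509]].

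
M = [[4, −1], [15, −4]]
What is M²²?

[[1, 0], [0, 1]]

M² = I (check: tr M = 0 and det M = −1), so M²² = I since 22 is even.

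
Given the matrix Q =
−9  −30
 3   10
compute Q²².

Q² = Q (a projection; rank 1, trace 1), so Q²² = Q.

[[−9, −30], [3, 10]]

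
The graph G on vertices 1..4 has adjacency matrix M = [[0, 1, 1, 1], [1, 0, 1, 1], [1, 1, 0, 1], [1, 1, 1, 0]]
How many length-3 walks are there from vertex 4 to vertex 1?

The number of length-3 walks from vertex 4 to vertex 1 is entry (4,1) of M³, where M is the adjacency matrix.
M² = [[3, 2, 2, 2], [2, 3, 2, 2], [2, 2, 3, 2], [2, 2, 2, 3]]
M³ = [[6, 7, 7, 7], [7, 6, 7, 7], [7, 7, 6, 7], [7, 7, 7, 6]]

7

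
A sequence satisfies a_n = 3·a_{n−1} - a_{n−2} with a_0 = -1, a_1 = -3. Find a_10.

-17711

With companion matrix T = [[3, -1], [1, 0]], [a_n, a_{n−1}]ᵀ = T·[a_{n−1}, a_{n−2}]ᵀ, so [a_10, a_9]ᵀ = T⁹·[a_1, a_0]ᵀ.
T⁹ = [[6765, -2584], [2584, -987]], giving [a_10, a_9]ᵀ = [[-17711], [-6765]].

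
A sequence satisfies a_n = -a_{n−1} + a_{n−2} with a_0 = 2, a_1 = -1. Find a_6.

18

With companion matrix Q = [[-1, 1], [1, 0]], [a_n, a_{n−1}]ᵀ = Q·[a_{n−1}, a_{n−2}]ᵀ, so [a_6, a_5]ᵀ = Q⁵·[a_1, a_0]ᵀ.
Q⁵ = [[-8, 5], [5, -3]], giving [a_6, a_5]ᵀ = [[18], [-11]].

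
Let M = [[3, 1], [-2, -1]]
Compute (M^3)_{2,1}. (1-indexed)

M^2 = [[7, 2], [-4, -1]]
M^3 = [[17, 5], [-10, -3]]

-10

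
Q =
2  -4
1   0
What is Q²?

[[0, -8], [2, -4]]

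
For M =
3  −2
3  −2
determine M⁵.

M² = M (a projection; rank 1, trace 1), so M⁵ = M.

[[3, −2], [3, −2]]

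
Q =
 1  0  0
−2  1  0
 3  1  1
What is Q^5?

Q = I + N where N = [[0, 0, 0], [−2, 0, 0], [3, 1, 0]] is strictly lower-triangular, so N^3 = 0.
(I + N)^5 = I + 5·N + 10·N^2 = [[1, 0, 0], [−10, 1, 0], [−5, 5, 1]].

[[1, 0, 0], [−10, 1, 0], [−5, 5, 1]]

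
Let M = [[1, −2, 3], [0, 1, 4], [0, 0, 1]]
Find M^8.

[[1, −16, −200], [0, 1, 32], [0, 0, 1]]

M = I + N where N = [[0, −2, 3], [0, 0, 4], [0, 0, 0]] is strictly upper-triangular, so N^3 = 0.
(I + N)^8 = I + 8·N + 28·N^2 = [[1, −16, −200], [0, 1, 32], [0, 0, 1]].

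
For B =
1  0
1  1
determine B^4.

[[1, 0], [4, 1]]

B = I + N where N = [[0, 0], [1, 0]] is strictly lower-triangular, so N^2 = 0.
(I + N)^4 = I + 4·N = [[1, 0], [4, 1]].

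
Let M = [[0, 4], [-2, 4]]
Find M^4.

[[-64, 0], [0, -64]]

M^2 = [[-8, 16], [-8, 8]]
M^3 = [[-32, 32], [-16, 0]]
M^4 = [[-64, 0], [0, -64]]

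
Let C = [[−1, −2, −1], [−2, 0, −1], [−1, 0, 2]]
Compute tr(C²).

15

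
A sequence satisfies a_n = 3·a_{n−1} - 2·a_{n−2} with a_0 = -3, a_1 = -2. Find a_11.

With companion matrix A = [[3, -2], [1, 0]], [a_n, a_{n−1}]ᵀ = A·[a_{n−1}, a_{n−2}]ᵀ, so [a_11, a_10]ᵀ = A^10·[a_1, a_0]ᵀ.
A^10 = [[2047, -2046], [1023, -1022]], giving [a_11, a_10]ᵀ = [[2044], [1020]].

2044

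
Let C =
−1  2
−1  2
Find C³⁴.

C² = C (a projection; rank 1, trace 1), so C³⁴ = C.

[[−1, 2], [−1, 2]]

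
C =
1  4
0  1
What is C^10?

[[1, 40], [0, 1]]

C = I + N where N = [[0, 4], [0, 0]] is strictly upper-triangular, so N^2 = 0.
(I + N)^10 = I + 10·N = [[1, 40], [0, 1]].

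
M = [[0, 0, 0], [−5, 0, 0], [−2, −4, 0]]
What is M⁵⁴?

[[0, 0, 0], [0, 0, 0], [0, 0, 0]]

M is strictly triangular, hence nilpotent: M³ = 0, so M⁵⁴ = 0.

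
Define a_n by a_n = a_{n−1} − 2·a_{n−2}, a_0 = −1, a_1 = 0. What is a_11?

With companion matrix T = [[1, −2], [1, 0]], [a_n, a_{n−1}]ᵀ = T·[a_{n−1}, a_{n−2}]ᵀ, so [a_11, a_10]ᵀ = T^10·[a_1, a_0]ᵀ.
T^10 = [[23, 22], [−11, 34]], giving [a_11, a_10]ᵀ = [[−22], [−34]].

−22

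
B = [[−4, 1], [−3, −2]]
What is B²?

[[13, −6], [18, 1]]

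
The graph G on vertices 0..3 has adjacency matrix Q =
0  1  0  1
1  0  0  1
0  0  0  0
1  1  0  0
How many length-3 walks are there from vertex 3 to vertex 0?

3

The number of length-3 walks from vertex 3 to vertex 0 is entry (3,0) of Q³, where Q is the adjacency matrix.
Q² = [[2, 1, 0, 1], [1, 2, 0, 1], [0, 0, 0, 0], [1, 1, 0, 2]]
Q³ = [[2, 3, 0, 3], [3, 2, 0, 3], [0, 0, 0, 0], [3, 3, 0, 2]]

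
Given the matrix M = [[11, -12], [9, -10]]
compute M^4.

[[61, -60], [45, -44]]

tr M = 1 and det M = -2, so the characteristic polynomial is λ² − (1)λ + (-2) with roots 2 and -1.
Eigenvectors give P = [[4, -1], [3, -1]] with P⁻¹ = [[1, -1], [3, -4]], and M = P·diag(2, -1)·P⁻¹.
Then M^4 = P·diag(16, 1)·P⁻¹ = [[64, -1], [48, -1]] · [[1, -1], [3, -4]] = [[61, -60], [45, -44]].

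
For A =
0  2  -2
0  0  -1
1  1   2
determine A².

[[-2, -2, -6], [-1, -1, -2], [2, 4, 1]]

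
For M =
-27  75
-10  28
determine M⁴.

[[-309, 975], [-130, 406]]

tr M = 1 and det M = -6, so the characteristic polynomial is λ² − (1)λ + (-6) with roots -2 and 3.
Eigenvectors give P = [[-3, 5], [-1, 2]] with P⁻¹ = [[-2, 5], [-1, 3]], and M = P·diag(-2, 3)·P⁻¹.
Then M⁴ = P·diag(16, 81)·P⁻¹ = [[-48, 405], [-16, 162]] · [[-2, 5], [-1, 3]] = [[-309, 975], [-130, 406]].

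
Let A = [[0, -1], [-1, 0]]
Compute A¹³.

[[0, -1], [-1, 0]]

A² = I (check: tr A = 0 and det A = -1), so A¹³ = A since 13 is odd.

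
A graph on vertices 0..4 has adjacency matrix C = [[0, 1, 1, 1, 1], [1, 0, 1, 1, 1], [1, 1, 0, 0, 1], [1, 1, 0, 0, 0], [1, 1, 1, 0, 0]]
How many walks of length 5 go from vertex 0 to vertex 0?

The number of length-5 walks from vertex 0 to vertex 0 is entry (0,0) of C⁵, where C is the adjacency matrix.
C² = [[4, 3, 2, 1, 2], [3, 4, 2, 1, 2], [2, 2, 3, 2, 2], [1, 1, 2, 2, 2], [2, 2, 2, 2, 3]]
C³ = [[8, 9, 9, 7, 9], [9, 8, 9, 7, 9], [9, 9, 6, 4, 7], [7, 7, 4, 2, 4], [9, 9, 7, 4, 6]]
C⁴ = [[34, 33, 26, 17, 26], [33, 34, 26, 17, 26], [26, 26, 25, 18, 24], [17, 17, 18, 14, 18], [26, 26, 24, 18, 25]]
C⁵ = [[102, 103, 93, 67, 93], [103, 102, 93, 67, 93], [93, 93, 76, 52, 77], [67, 67, 52, 34, 52], [93, 93, 77, 52, 76]]

102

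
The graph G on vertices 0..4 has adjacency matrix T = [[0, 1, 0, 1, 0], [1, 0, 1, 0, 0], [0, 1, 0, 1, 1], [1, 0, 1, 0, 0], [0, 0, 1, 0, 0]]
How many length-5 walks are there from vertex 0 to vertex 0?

0

The number of length-5 walks from vertex 0 to vertex 0 is entry (0,0) of T⁵, where T is the adjacency matrix.
T² = [[2, 0, 2, 0, 0], [0, 2, 0, 2, 1], [2, 0, 3, 0, 0], [0, 2, 0, 2, 1], [0, 1, 0, 1, 1]]
T³ = [[0, 4, 0, 4, 2], [4, 0, 5, 0, 0], [0, 5, 0, 5, 3], [4, 0, 5, 0, 0], [2, 0, 3, 0, 0]]
T⁴ = [[8, 0, 10, 0, 0], [0, 9, 0, 9, 5], [10, 0, 13, 0, 0], [0, 9, 0, 9, 5], [0, 5, 0, 5, 3]]
T⁵ = [[0, 18, 0, 18, 10], [18, 0, 23, 0, 0], [0, 23, 0, 23, 13], [18, 0, 23, 0, 0], [10, 0, 13, 0, 0]]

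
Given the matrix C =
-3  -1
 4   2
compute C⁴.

[[21, 5], [-20, -4]]

C² = [[5, 1], [-4, 0]]
C³ = [[-11, -3], [12, 4]]
C⁴ = [[21, 5], [-20, -4]]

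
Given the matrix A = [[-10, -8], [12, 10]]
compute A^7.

tr A = 0 and det A = -4, so the characteristic polynomial is λ² − (0)λ + (-4) with roots -2 and 2.
Eigenvectors give P = [[1, -2], [-1, 3]] with P⁻¹ = [[3, 2], [1, 1]], and A = P·diag(-2, 2)·P⁻¹.
Then A^7 = P·diag(-128, 128)·P⁻¹ = [[-128, -256], [128, 384]] · [[3, 2], [1, 1]] = [[-640, -512], [768, 640]].

[[-640, -512], [768, 640]]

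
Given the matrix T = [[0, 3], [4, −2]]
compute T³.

T² = [[12, −6], [−8, 16]]
T³ = [[−24, 48], [64, −56]]

[[−24, 48], [64, −56]]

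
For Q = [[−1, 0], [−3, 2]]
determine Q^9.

[[−1, 0], [−513, 512]]

tr Q = 1 and det Q = −2, so the characteristic polynomial is λ² − (1)λ + (−2) with roots 2 and −1.
Eigenvectors give P = [[0, 1], [−1, 1]] with P⁻¹ = [[1, −1], [1, 0]], and Q = P·diag(2, −1)·P⁻¹.
Then Q^9 = P·diag(512, −1)·P⁻¹ = [[0, −1], [−512, −1]] · [[1, −1], [1, 0]] = [[−1, 0], [−513, 512]].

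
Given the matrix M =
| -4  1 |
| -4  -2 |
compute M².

[[12, -6], [24, 0]]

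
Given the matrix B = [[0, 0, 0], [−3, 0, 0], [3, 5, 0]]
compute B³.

[[0, 0, 0], [0, 0, 0], [0, 0, 0]]

B is strictly triangular, hence nilpotent: B³ = 0, so B³ = 0.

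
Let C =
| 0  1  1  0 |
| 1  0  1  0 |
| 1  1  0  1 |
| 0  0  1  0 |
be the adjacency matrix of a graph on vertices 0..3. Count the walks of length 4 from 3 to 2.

2

The number of length-4 walks from vertex 3 to vertex 2 is entry (3,2) of C^4, where C is the adjacency matrix.
C^2 = [[2, 1, 1, 1], [1, 2, 1, 1], [1, 1, 3, 0], [1, 1, 0, 1]]
C^3 = [[2, 3, 4, 1], [3, 2, 4, 1], [4, 4, 2, 3], [1, 1, 3, 0]]
C^4 = [[7, 6, 6, 4], [6, 7, 6, 4], [6, 6, 11, 2], [4, 4, 2, 3]]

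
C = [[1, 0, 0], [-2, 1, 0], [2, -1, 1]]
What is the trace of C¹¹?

3

C = I + N where N = [[0, 0, 0], [-2, 0, 0], [2, -1, 0]] is strictly lower-triangular, so N³ = 0.
(I + N)¹¹ = I + 11·N + 55·N² = [[1, 0, 0], [-22, 1, 0], [132, -11, 1]].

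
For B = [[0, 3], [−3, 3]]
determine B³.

[[−27, 0], [0, −27]]

B² = [[−9, 9], [−9, 0]]
B³ = [[−27, 0], [0, −27]]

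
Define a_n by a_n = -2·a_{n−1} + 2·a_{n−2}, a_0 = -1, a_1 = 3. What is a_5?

164

With companion matrix C = [[-2, 2], [1, 0]], [a_n, a_{n−1}]ᵀ = C·[a_{n−1}, a_{n−2}]ᵀ, so [a_5, a_4]ᵀ = C⁴·[a_1, a_0]ᵀ.
C⁴ = [[44, -32], [-16, 12]], giving [a_5, a_4]ᵀ = [[164], [-60]].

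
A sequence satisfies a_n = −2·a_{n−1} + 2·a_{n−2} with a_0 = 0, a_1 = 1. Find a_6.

With companion matrix A = [[−2, 2], [1, 0]], [a_n, a_{n−1}]ᵀ = A·[a_{n−1}, a_{n−2}]ᵀ, so [a_6, a_5]ᵀ = A⁵·[a_1, a_0]ᵀ.
A⁵ = [[−120, 88], [44, −32]], giving [a_6, a_5]ᵀ = [[−120], [44]].

−120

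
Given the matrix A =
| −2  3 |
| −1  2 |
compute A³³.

A² = I (check: tr A = 0 and det A = −1), so A³³ = A since 33 is odd.

[[−2, 3], [−1, 2]]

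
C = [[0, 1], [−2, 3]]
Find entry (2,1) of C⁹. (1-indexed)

−1022

tr C = 3 and det C = 2, so the characteristic polynomial is λ² − (3)λ + (2) with roots 2 and 1.
Eigenvectors give P = [[−1, −1], [−2, −1]] with P⁻¹ = [[1, −1], [−2, 1]], and C = P·diag(2, 1)·P⁻¹.
Then C⁹ = P·diag(512, 1)·P⁻¹ = [[−512, −1], [−1024, −1]] · [[1, −1], [−2, 1]] = [[−510, 511], [−1022, 1023]].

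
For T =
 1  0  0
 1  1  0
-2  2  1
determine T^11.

T = I + N where N = [[0, 0, 0], [1, 0, 0], [-2, 2, 0]] is strictly lower-triangular, so N^3 = 0.
(I + N)^11 = I + 11·N + 55·N^2 = [[1, 0, 0], [11, 1, 0], [88, 22, 1]].

[[1, 0, 0], [11, 1, 0], [88, 22, 1]]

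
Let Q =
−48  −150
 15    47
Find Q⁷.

tr Q = −1 and det Q = −6, so the characteristic polynomial is λ² − (−1)λ + (−6) with roots −3 and 2.
Eigenvectors give P = [[10, −3], [−3, 1]] with P⁻¹ = [[1, 3], [3, 10]], and Q = P·diag(−3, 2)·P⁻¹.
Then Q⁷ = P·diag(−2187, 128)·P⁻¹ = [[−21870, −384], [6561, 128]] · [[1, 3], [3, 10]] = [[−23022, −69450], [6945, 20963]].

[[−23022, −69450], [6945, 20963]]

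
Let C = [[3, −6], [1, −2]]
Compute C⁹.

[[3, −6], [1, −2]]

C² = C (a projection; rank 1, trace 1), so C⁹ = C.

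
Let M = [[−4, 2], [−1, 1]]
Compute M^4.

[[178, −78], [39, −17]]

M^2 = [[14, −6], [3, −1]]
M^3 = [[−50, 22], [−11, 5]]
M^4 = [[178, −78], [39, −17]]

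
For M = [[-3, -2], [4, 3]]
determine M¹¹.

[[-3, -2], [4, 3]]

M² = I (check: tr M = 0 and det M = -1), so M¹¹ = M since 11 is odd.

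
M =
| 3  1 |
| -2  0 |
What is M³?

M² = [[7, 3], [-6, -2]]
M³ = [[15, 7], [-14, -6]]

[[15, 7], [-14, -6]]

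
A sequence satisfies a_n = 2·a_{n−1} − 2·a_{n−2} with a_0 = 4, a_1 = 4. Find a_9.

64

With companion matrix B = [[2, −2], [1, 0]], [a_n, a_{n−1}]ᵀ = B·[a_{n−1}, a_{n−2}]ᵀ, so [a_9, a_8]ᵀ = B⁸·[a_1, a_0]ᵀ.
B⁸ = [[16, 0], [0, 16]], giving [a_9, a_8]ᵀ = [[64], [64]].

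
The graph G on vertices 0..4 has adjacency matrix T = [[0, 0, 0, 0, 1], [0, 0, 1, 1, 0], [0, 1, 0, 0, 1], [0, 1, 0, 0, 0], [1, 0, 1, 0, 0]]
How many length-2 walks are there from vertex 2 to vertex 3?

The number of length-2 walks from vertex 2 to vertex 3 is entry (2,3) of T², where T is the adjacency matrix.
T² = [[1, 0, 1, 0, 0], [0, 2, 0, 0, 1], [1, 0, 2, 1, 0], [0, 0, 1, 1, 0], [0, 1, 0, 0, 2]]

1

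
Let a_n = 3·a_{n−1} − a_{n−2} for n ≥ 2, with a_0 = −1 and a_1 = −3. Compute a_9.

With companion matrix T = [[3, −1], [1, 0]], [a_n, a_{n−1}]ᵀ = T·[a_{n−1}, a_{n−2}]ᵀ, so [a_9, a_8]ᵀ = T⁸·[a_1, a_0]ᵀ.
T⁸ = [[2584, −987], [987, −377]], giving [a_9, a_8]ᵀ = [[−6765], [−2584]].

−6765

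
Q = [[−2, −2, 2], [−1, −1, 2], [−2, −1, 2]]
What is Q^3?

Q^2 = [[2, 4, −4], [−1, 1, 0], [1, 3, −2]]
Q^3 = [[0, −4, 4], [1, 1, 0], [−1, −3, 4]]

[[0, −4, 4], [1, 1, 0], [−1, −3, 4]]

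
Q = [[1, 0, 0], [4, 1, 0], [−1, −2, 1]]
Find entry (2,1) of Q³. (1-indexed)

12

Q = I + N where N = [[0, 0, 0], [4, 0, 0], [−1, −2, 0]] is strictly lower-triangular, so N³ = 0.
(I + N)³ = I + 3·N + 3·N² = [[1, 0, 0], [12, 1, 0], [−27, −6, 1]].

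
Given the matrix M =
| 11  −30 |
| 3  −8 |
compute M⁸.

[[2551, −7650], [765, −2294]]

tr M = 3 and det M = 2, so the characteristic polynomial is λ² − (3)λ + (2) with roots 2 and 1.
Eigenvectors give P = [[−10, 3], [−3, 1]] with P⁻¹ = [[−1, 3], [−3, 10]], and M = P·diag(2, 1)·P⁻¹.
Then M⁸ = P·diag(256, 1)·P⁻¹ = [[−2560, 3], [−768, 1]] · [[−1, 3], [−3, 10]] = [[2551, −7650], [765, −2294]].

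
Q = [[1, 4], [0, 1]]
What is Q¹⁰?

Q = I + N where N = [[0, 4], [0, 0]] is strictly upper-triangular, so N² = 0.
(I + N)¹⁰ = I + 10·N = [[1, 40], [0, 1]].

[[1, 40], [0, 1]]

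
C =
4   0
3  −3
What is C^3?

[[64, 0], [39, −27]]

C^2 = [[16, 0], [3, 9]]
C^3 = [[64, 0], [39, −27]]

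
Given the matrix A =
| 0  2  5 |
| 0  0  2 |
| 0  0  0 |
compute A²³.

A is strictly triangular, hence nilpotent: A³ = 0, so A²³ = 0.

[[0, 0, 0], [0, 0, 0], [0, 0, 0]]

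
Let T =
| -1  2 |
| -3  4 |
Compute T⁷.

[[-253, 254], [-381, 382]]

tr T = 3 and det T = 2, so the characteristic polynomial is λ² − (3)λ + (2) with roots 1 and 2.
Eigenvectors give P = [[1, -2], [1, -3]] with P⁻¹ = [[3, -2], [1, -1]], and T = P·diag(1, 2)·P⁻¹.
Then T⁷ = P·diag(1, 128)·P⁻¹ = [[1, -256], [1, -384]] · [[3, -2], [1, -1]] = [[-253, 254], [-381, 382]].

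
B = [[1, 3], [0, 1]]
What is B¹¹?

B = I + N where N = [[0, 3], [0, 0]] is strictly upper-triangular, so N² = 0.
(I + N)¹¹ = I + 11·N = [[1, 33], [0, 1]].

[[1, 33], [0, 1]]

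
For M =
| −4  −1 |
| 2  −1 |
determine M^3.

[[−46, −19], [38, 11]]

tr M = −5 and det M = 6, so the characteristic polynomial is λ² − (−5)λ + (6) with roots −3 and −2.
Eigenvectors give P = [[−1, −1], [1, 2]] with P⁻¹ = [[−2, −1], [1, 1]], and M = P·diag(−3, −2)·P⁻¹.
Then M^3 = P·diag(−27, −8)·P⁻¹ = [[27, 8], [−27, −16]] · [[−2, −1], [1, 1]] = [[−46, −19], [38, 11]].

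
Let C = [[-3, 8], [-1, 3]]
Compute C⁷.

[[-3, 8], [-1, 3]]

C² = I (check: tr C = 0 and det C = -1), so C⁷ = C since 7 is odd.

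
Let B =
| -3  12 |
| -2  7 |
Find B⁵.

tr B = 4 and det B = 3, so the characteristic polynomial is λ² − (4)λ + (3) with roots 3 and 1.
Eigenvectors give P = [[2, 3], [1, 1]] with P⁻¹ = [[-1, 3], [1, -2]], and B = P·diag(3, 1)·P⁻¹.
Then B⁵ = P·diag(243, 1)·P⁻¹ = [[486, 3], [243, 1]] · [[-1, 3], [1, -2]] = [[-483, 1452], [-242, 727]].

[[-483, 1452], [-242, 727]]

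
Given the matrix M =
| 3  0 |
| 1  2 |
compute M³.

tr M = 5 and det M = 6, so the characteristic polynomial is λ² − (5)λ + (6) with roots 3 and 2.
Eigenvectors give P = [[1, 0], [1, −1]] with P⁻¹ = [[1, 0], [1, −1]], and M = P·diag(3, 2)·P⁻¹.
Then M³ = P·diag(27, 8)·P⁻¹ = [[27, 0], [27, −8]] · [[1, 0], [1, −1]] = [[27, 0], [19, 8]].

[[27, 0], [19, 8]]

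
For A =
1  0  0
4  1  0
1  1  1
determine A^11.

A = I + N where N = [[0, 0, 0], [4, 0, 0], [1, 1, 0]] is strictly lower-triangular, so N^3 = 0.
(I + N)^11 = I + 11·N + 55·N^2 = [[1, 0, 0], [44, 1, 0], [231, 11, 1]].

[[1, 0, 0], [44, 1, 0], [231, 11, 1]]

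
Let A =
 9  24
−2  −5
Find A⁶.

[[2913, 8736], [−728, −2183]]

tr A = 4 and det A = 3, so the characteristic polynomial is λ² − (4)λ + (3) with roots 1 and 3.
Eigenvectors give P = [[−3, 4], [1, −1]] with P⁻¹ = [[1, 4], [1, 3]], and A = P·diag(1, 3)·P⁻¹.
Then A⁶ = P·diag(1, 729)·P⁻¹ = [[−3, 2916], [1, −729]] · [[1, 4], [1, 3]] = [[2913, 8736], [−728, −2183]].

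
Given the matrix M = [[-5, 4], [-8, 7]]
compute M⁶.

[[-727, 728], [-1456, 1457]]

tr M = 2 and det M = -3, so the characteristic polynomial is λ² − (2)λ + (-3) with roots 3 and -1.
Eigenvectors give P = [[-1, 1], [-2, 1]] with P⁻¹ = [[1, -1], [2, -1]], and M = P·diag(3, -1)·P⁻¹.
Then M⁶ = P·diag(729, 1)·P⁻¹ = [[-729, 1], [-1458, 1]] · [[1, -1], [2, -1]] = [[-727, 728], [-1456, 1457]].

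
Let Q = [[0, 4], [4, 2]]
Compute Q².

[[16, 8], [8, 20]]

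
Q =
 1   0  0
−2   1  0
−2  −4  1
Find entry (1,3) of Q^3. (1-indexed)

0

Q = I + N where N = [[0, 0, 0], [−2, 0, 0], [−2, −4, 0]] is strictly lower-triangular, so N^3 = 0.
(I + N)^3 = I + 3·N + 3·N^2 = [[1, 0, 0], [−6, 1, 0], [18, −12, 1]].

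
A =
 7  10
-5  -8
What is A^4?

[[-49, -130], [65, 146]]

tr A = -1 and det A = -6, so the characteristic polynomial is λ² − (-1)λ + (-6) with roots -3 and 2.
Eigenvectors give P = [[-1, -2], [1, 1]] with P⁻¹ = [[1, 2], [-1, -1]], and A = P·diag(-3, 2)·P⁻¹.
Then A^4 = P·diag(81, 16)·P⁻¹ = [[-81, -32], [81, 16]] · [[1, 2], [-1, -1]] = [[-49, -130], [65, 146]].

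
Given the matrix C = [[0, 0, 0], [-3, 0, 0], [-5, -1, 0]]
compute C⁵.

[[0, 0, 0], [0, 0, 0], [0, 0, 0]]

C is strictly triangular, hence nilpotent: C³ = 0, so C⁵ = 0.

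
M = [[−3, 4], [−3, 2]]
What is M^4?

[[−3, 44], [−33, 52]]

M^2 = [[−3, −4], [3, −8]]
M^3 = [[21, −20], [15, −4]]
M^4 = [[−3, 44], [−33, 52]]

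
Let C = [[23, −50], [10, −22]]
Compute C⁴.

tr C = 1 and det C = −6, so the characteristic polynomial is λ² − (1)λ + (−6) with roots 3 and −2.
Eigenvectors give P = [[5, 2], [2, 1]] with P⁻¹ = [[1, −2], [−2, 5]], and C = P·diag(3, −2)·P⁻¹.
Then C⁴ = P·diag(81, 16)·P⁻¹ = [[405, 32], [162, 16]] · [[1, −2], [−2, 5]] = [[341, −650], [130, −244]].

[[341, −650], [130, −244]]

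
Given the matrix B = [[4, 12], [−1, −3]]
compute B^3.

[[4, 12], [−1, −3]]

B² = B (a projection; rank 1, trace 1), so B^3 = B.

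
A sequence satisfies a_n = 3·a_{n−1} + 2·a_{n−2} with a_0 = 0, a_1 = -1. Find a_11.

-283667

With companion matrix B = [[3, 2], [1, 0]], [a_n, a_{n−1}]ᵀ = B·[a_{n−1}, a_{n−2}]ᵀ, so [a_11, a_10]ᵀ = B¹⁰·[a_1, a_0]ᵀ.
B¹⁰ = [[283667, 159294], [79647, 44726]], giving [a_11, a_10]ᵀ = [[-283667], [-79647]].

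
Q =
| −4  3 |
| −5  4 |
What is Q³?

[[−4, 3], [−5, 4]]

Q² = I (check: tr Q = 0 and det Q = −1), so Q³ = Q since 3 is odd.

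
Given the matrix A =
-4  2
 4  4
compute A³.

A² = [[24, 0], [0, 24]]
A³ = [[-96, 48], [96, 96]]

[[-96, 48], [96, 96]]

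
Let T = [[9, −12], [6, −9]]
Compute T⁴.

[[81, 0], [0, 81]]

tr T = 0 and det T = −9, so the characteristic polynomial is λ² − (0)λ + (−9) with roots 3 and −3.
Eigenvectors give P = [[2, 1], [1, 1]] with P⁻¹ = [[1, −1], [−1, 2]], and T = P·diag(3, −3)·P⁻¹.
Then T⁴ = P·diag(81, 81)·P⁻¹ = [[162, 81], [81, 81]] · [[1, −1], [−1, 2]] = [[81, 0], [0, 81]].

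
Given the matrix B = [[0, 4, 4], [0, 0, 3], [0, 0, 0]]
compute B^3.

[[0, 0, 0], [0, 0, 0], [0, 0, 0]]

B is strictly triangular, hence nilpotent: B^3 = 0, so B^3 = 0.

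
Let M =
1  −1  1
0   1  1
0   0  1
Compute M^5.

[[1, −5, −5], [0, 1, 5], [0, 0, 1]]

M = I + N where N = [[0, −1, 1], [0, 0, 1], [0, 0, 0]] is strictly upper-triangular, so N^3 = 0.
(I + N)^5 = I + 5·N + 10·N^2 = [[1, −5, −5], [0, 1, 5], [0, 0, 1]].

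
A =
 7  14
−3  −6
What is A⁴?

[[7, 14], [−3, −6]]

A² = A (a projection; rank 1, trace 1), so A⁴ = A.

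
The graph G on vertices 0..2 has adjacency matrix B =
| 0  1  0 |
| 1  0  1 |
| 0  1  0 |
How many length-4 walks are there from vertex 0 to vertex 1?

The number of length-4 walks from vertex 0 to vertex 1 is entry (0,1) of B^4, where B is the adjacency matrix.
B^2 = [[1, 0, 1], [0, 2, 0], [1, 0, 1]]
B^3 = [[0, 2, 0], [2, 0, 2], [0, 2, 0]]
B^4 = [[2, 0, 2], [0, 4, 0], [2, 0, 2]]

0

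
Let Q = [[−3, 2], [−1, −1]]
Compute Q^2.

[[7, −8], [4, −1]]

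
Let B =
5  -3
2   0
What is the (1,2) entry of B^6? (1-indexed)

tr B = 5 and det B = 6, so the characteristic polynomial is λ² − (5)λ + (6) with roots 2 and 3.
Eigenvectors give P = [[1, 3], [1, 2]] with P⁻¹ = [[-2, 3], [1, -1]], and B = P·diag(2, 3)·P⁻¹.
Then B^6 = P·diag(64, 729)·P⁻¹ = [[64, 2187], [64, 1458]] · [[-2, 3], [1, -1]] = [[2059, -1995], [1330, -1266]].

-1995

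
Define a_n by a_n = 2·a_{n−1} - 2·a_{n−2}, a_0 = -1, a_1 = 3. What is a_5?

-12

With companion matrix M = [[2, -2], [1, 0]], [a_n, a_{n−1}]ᵀ = M·[a_{n−1}, a_{n−2}]ᵀ, so [a_5, a_4]ᵀ = M⁴·[a_1, a_0]ᵀ.
M⁴ = [[-4, 0], [0, -4]], giving [a_5, a_4]ᵀ = [[-12], [4]].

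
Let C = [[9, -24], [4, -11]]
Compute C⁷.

[[4377, -13128], [2188, -6563]]

tr C = -2 and det C = -3, so the characteristic polynomial is λ² − (-2)λ + (-3) with roots -3 and 1.
Eigenvectors give P = [[2, 3], [1, 1]] with P⁻¹ = [[-1, 3], [1, -2]], and C = P·diag(-3, 1)·P⁻¹.
Then C⁷ = P·diag(-2187, 1)·P⁻¹ = [[-4374, 3], [-2187, 1]] · [[-1, 3], [1, -2]] = [[4377, -13128], [2188, -6563]].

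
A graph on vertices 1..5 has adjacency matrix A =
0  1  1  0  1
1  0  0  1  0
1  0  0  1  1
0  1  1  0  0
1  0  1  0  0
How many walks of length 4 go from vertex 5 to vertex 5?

8

The number of length-4 walks from vertex 5 to vertex 5 is entry (5,5) of A⁴, where A is the adjacency matrix.
A² = [[3, 0, 1, 2, 1], [0, 2, 2, 0, 1], [1, 2, 3, 0, 1], [2, 0, 0, 2, 1], [1, 1, 1, 1, 2]]
A³ = [[2, 5, 6, 1, 4], [5, 0, 1, 4, 2], [6, 1, 2, 5, 4], [1, 4, 5, 0, 2], [4, 2, 4, 2, 2]]
A⁴ = [[15, 3, 7, 11, 8], [3, 9, 11, 1, 6], [7, 11, 15, 3, 8], [11, 1, 3, 9, 6], [8, 6, 8, 6, 8]]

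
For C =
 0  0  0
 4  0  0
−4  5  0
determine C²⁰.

C is strictly triangular, hence nilpotent: C³ = 0, so C²⁰ = 0.

[[0, 0, 0], [0, 0, 0], [0, 0, 0]]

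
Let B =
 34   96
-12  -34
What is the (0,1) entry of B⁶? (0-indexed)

tr B = 0 and det B = -4, so the characteristic polynomial is λ² − (0)λ + (-4) with roots 2 and -2.
Eigenvectors give P = [[-3, -8], [1, 3]] with P⁻¹ = [[-3, -8], [1, 3]], and B = P·diag(2, -2)·P⁻¹.
Then B⁶ = P·diag(64, 64)·P⁻¹ = [[-192, -512], [64, 192]] · [[-3, -8], [1, 3]] = [[64, 0], [0, 64]].

0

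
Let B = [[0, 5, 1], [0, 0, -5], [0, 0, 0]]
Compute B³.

[[0, 0, 0], [0, 0, 0], [0, 0, 0]]

B is strictly triangular, hence nilpotent: B³ = 0, so B³ = 0.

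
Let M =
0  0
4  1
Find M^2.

[[0, 0], [4, 1]]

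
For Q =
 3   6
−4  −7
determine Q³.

tr Q = −4 and det Q = 3, so the characteristic polynomial is λ² − (−4)λ + (3) with roots −1 and −3.
Eigenvectors give P = [[3, −1], [−2, 1]] with P⁻¹ = [[1, 1], [2, 3]], and Q = P·diag(−1, −3)·P⁻¹.
Then Q³ = P·diag(−1, −27)·P⁻¹ = [[−3, 27], [2, −27]] · [[1, 1], [2, 3]] = [[51, 78], [−52, −79]].

[[51, 78], [−52, −79]]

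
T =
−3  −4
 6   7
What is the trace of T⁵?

tr T = 4 and det T = 3, so the characteristic polynomial is λ² − (4)λ + (3) with roots 1 and 3.
Eigenvectors give P = [[−1, −2], [1, 3]] with P⁻¹ = [[−3, −2], [1, 1]], and T = P·diag(1, 3)·P⁻¹.
Then T⁵ = P·diag(1, 243)·P⁻¹ = [[−1, −486], [1, 729]] · [[−3, −2], [1, 1]] = [[−483, −484], [726, 727]].

244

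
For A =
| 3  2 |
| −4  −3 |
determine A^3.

A^2 = [[1, 0], [0, 1]]
A^3 = [[3, 2], [−4, −3]]

[[3, 2], [−4, −3]]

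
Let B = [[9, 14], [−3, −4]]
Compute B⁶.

[[4719, 9310], [−1995, −3926]]

tr B = 5 and det B = 6, so the characteristic polynomial is λ² − (5)λ + (6) with roots 2 and 3.
Eigenvectors give P = [[−2, 7], [1, −3]] with P⁻¹ = [[3, 7], [1, 2]], and B = P·diag(2, 3)·P⁻¹.
Then B⁶ = P·diag(64, 729)·P⁻¹ = [[−128, 5103], [64, −2187]] · [[3, 7], [1, 2]] = [[4719, 9310], [−1995, −3926]].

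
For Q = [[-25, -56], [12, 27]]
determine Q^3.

tr Q = 2 and det Q = -3, so the characteristic polynomial is λ² − (2)λ + (-3) with roots 3 and -1.
Eigenvectors give P = [[2, 7], [-1, -3]] with P⁻¹ = [[-3, -7], [1, 2]], and Q = P·diag(3, -1)·P⁻¹.
Then Q^3 = P·diag(27, -1)·P⁻¹ = [[54, -7], [-27, 3]] · [[-3, -7], [1, 2]] = [[-169, -392], [84, 195]].

[[-169, -392], [84, 195]]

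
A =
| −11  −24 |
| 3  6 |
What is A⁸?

tr A = −5 and det A = 6, so the characteristic polynomial is λ² − (−5)λ + (6) with roots −2 and −3.
Eigenvectors give P = [[−8, −3], [3, 1]] with P⁻¹ = [[1, 3], [−3, −8]], and A = P·diag(−2, −3)·P⁻¹.
Then A⁸ = P·diag(256, 6561)·P⁻¹ = [[−2048, −19683], [768, 6561]] · [[1, 3], [−3, −8]] = [[57001, 151320], [−18915, −50184]].

[[57001, 151320], [−18915, −50184]]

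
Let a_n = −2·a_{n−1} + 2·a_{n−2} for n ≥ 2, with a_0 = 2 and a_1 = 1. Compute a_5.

−20

With companion matrix T = [[−2, 2], [1, 0]], [a_n, a_{n−1}]ᵀ = T·[a_{n−1}, a_{n−2}]ᵀ, so [a_5, a_4]ᵀ = T^4·[a_1, a_0]ᵀ.
T^4 = [[44, −32], [−16, 12]], giving [a_5, a_4]ᵀ = [[−20], [8]].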